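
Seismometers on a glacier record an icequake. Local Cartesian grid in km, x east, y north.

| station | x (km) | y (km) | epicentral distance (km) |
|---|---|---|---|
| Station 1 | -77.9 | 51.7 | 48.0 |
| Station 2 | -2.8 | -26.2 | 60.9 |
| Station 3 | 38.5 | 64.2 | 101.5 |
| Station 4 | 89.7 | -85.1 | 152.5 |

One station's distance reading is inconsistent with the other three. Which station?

Station 4

Solve using three stations at a time. Using Station 1, Station 2, Station 3 (subtract circle equations pairwise → linear system) gives (x, y) ≈ (-49.2, 13.2).
Distances from that point to each station vs reported:
  Station 1: calculated 48.0 vs reported 48.0 → residual 0.0 km
  Station 2: calculated 60.9 vs reported 60.9 → residual 0.0 km
  Station 3: calculated 101.5 vs reported 101.5 → residual 0.0 km
  Station 4: calculated 170.2 vs reported 152.5 → residual 17.7 km
Station 1, Station 2, Station 3 are mutually consistent (residuals ≈ 0); Station 4 is off by 17.7 km.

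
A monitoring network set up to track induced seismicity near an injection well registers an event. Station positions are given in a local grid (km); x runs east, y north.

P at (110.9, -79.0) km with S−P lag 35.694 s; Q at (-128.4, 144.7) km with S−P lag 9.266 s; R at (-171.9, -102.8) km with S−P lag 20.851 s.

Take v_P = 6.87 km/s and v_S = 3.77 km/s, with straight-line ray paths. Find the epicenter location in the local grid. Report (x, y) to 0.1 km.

Distance from S−P lag: d = Δt · v_P v_S / (v_P − v_S) = Δt · (6.87·3.77)/(6.87−3.77) ≈ 8.3548·Δt.
So d_P = 298.22, d_Q = 77.42, d_R = 174.21 km.
Circle about each station: (x − 110.9)² + (y + 79.0)² = 298.22²; (x + 128.4)² + (y − 144.7)² = 77.42²; (x + 171.9)² + (y + 102.8)² = 174.21².
Subtracting pairs of circle equations eliminates x²+y² and gives linear equations (the radical axes):
-478.6 x + 447.4 y = 101826.15
-565.6 x − 47.6 y = 80163.68
Solving the 2×2 system: x ≈ -147.6, y ≈ 69.7 km.

x ≈ -147.6 km, y ≈ 69.7 km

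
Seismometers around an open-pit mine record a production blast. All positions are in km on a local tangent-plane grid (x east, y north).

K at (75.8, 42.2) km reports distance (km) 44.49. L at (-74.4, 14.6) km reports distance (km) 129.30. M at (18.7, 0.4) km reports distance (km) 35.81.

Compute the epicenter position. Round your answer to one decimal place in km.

Circle about each station: (x − 75.8)² + (y − 42.2)² = 44.49²; (x + 74.4)² + (y − 14.6)² = 129.30²; (x − 18.7)² + (y − 0.4)² = 35.81².
Subtracting the K equation from the L and M equations removes the quadratic terms:
-300.4 x − 55.2 y = -16517.09
-114.2 x − 83.6 y = -6479.63
Solving the 2×2 system: x ≈ 54.4, y ≈ 3.2 km.
Check against K (with the unrounded x, y): √((x − 75.8)²+(y − 42.2)²) = 44.49 ≈ 44.49 km. ✓

54.4 km east, 3.2 km north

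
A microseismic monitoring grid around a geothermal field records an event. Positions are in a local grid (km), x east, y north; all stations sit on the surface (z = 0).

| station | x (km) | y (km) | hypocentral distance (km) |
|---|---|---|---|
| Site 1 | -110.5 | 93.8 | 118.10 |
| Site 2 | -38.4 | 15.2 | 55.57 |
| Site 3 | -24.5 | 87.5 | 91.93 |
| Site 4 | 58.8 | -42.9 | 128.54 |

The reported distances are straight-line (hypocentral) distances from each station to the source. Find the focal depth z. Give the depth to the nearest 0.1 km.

depth ≈ 55.5 km

Each station gives a sphere (x−x_i)² + (y−y_i)² + z² = d_i² (stations at z=0).
Subtracting the Site 1 sphere from Site 2 and Site 3: z² cancels, leaving linear equations in x and y:
144.2 x − 157.2 y = -8443.50
172.0 x − 12.6 y = -7255.70
Solving: x ≈ -41.005, y ≈ 16.098 km (keep extra digits for the depth step; rounded: -41.0, 16.1).
Then from the Site 1 sphere: z² = 118.10² − (x + 110.5)² − (y − 93.8)² with x = -41.005, y = 16.098, so z ≈ 55.502 ≈ 55.5 km.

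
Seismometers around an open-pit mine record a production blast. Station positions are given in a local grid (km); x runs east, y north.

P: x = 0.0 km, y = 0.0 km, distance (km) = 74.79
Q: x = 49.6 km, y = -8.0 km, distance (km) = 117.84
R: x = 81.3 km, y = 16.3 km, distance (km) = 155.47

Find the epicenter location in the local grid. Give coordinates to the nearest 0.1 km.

(-64.3, -38.2)

Circle about each station: x² + y² = 74.79²; (x − 49.6)² + (y + 8.0)² = 117.84²; (x − 81.3)² + (y − 16.3)² = 155.47².
Subtracting pairs of circle equations eliminates x²+y² and gives linear equations (the radical axes):
99.2 x − 16.0 y = -5768.56
162.6 x + 32.6 y = -11702.00
Solving the 2×2 system: x ≈ -64.3, y ≈ -38.2 km.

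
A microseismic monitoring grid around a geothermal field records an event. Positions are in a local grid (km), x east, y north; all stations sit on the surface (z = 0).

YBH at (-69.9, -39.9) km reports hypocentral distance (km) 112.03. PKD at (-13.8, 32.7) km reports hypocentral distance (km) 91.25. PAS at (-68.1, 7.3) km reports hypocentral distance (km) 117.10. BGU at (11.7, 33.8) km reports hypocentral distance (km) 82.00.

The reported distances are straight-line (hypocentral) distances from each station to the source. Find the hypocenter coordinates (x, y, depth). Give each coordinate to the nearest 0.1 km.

Each station gives a sphere (x−x_i)² + (y−y_i)² + z² = d_i² (stations at z=0).
Subtracting the YBH sphere from PKD and PAS: z² cancels, leaving linear equations in x and y:
112.2 x + 145.2 y = -994.13
3.6 x + 94.4 y = -2948.81
Solving: x ≈ 33.203, y ≈ -32.504 km (keep extra digits for the depth step; rounded: 33.2, -32.5).
Then from the YBH sphere: z² = 112.03² − (x + 69.9)² − (y + 39.9)² with x = 33.203, y = -32.504, so z ≈ 43.195 ≈ 43.2 km.
Check against BGU (with the unrounded solution): distance 82.00 ≈ 82.00 km. ✓

x ≈ 33.2 km, y ≈ -32.5 km, depth ≈ 43.2 km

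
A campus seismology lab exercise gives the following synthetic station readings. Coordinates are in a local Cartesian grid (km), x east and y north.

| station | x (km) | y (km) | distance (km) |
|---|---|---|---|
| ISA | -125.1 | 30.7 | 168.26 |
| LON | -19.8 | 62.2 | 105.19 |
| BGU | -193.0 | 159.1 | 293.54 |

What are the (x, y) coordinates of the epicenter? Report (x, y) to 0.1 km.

Circle about each station: (x + 125.1)² + (y − 30.7)² = 168.26²; (x + 19.8)² + (y − 62.2)² = 105.19²; (x + 193.0)² + (y − 159.1)² = 293.54².
Subtracting the ISA equation from the LON and BGU equations removes the quadratic terms:
210.6 x + 63.0 y = 4914.87
-135.8 x + 256.8 y = -11884.99
Solving the 2×2 system: x ≈ 32.1, y ≈ -29.3 km.

32.1 km east, -29.3 km north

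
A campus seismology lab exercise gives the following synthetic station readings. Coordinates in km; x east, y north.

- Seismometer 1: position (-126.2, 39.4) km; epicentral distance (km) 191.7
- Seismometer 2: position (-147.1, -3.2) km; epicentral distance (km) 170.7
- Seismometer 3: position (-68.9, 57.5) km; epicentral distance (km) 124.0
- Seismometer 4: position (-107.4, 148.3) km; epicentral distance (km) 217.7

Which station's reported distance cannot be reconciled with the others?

Solve using three stations at a time. Using Seismometer 2, Seismometer 3, Seismometer 4 (subtract circle equations pairwise → linear system) gives (x, y) ≈ (21.8, -26.8).
Distances from that point to each station vs reported:
  Seismometer 1: calculated 162.2 vs reported 191.7 → residual 29.5 km
  Seismometer 2: calculated 170.6 vs reported 170.7 → residual 0.1 km
  Seismometer 3: calculated 123.8 vs reported 124.0 → residual 0.2 km
  Seismometer 4: calculated 217.6 vs reported 217.7 → residual 0.1 km
Seismometer 2, Seismometer 3, Seismometer 4 are mutually consistent (residuals ≈ 0); Seismometer 1 is off by 29.5 km.

Seismometer 1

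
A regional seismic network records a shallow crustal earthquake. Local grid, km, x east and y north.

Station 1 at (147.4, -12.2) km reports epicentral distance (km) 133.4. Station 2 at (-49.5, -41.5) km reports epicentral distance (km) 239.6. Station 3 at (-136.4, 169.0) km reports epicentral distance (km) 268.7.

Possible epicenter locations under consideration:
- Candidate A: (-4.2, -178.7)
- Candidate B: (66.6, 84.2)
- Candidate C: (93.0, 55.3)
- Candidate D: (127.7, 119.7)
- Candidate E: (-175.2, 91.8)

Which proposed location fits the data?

For each candidate, compare |candidate − station| to the reported distance:
Candidate A: residuals Station 1 91.8, Station 2 95.1, Station 3 103.3 → max 103.3 km
Candidate B: residuals Station 1 7.6, Station 2 68.5, Station 3 48.7 → max 68.5 km
Candidate C: residuals Station 1 46.7, Station 2 67.3, Station 3 12.7 → max 67.3 km
Candidate D: residuals Station 1 0.0, Station 2 0.0, Station 3 0.0 → max 0.0 km
Candidate E: residuals Station 1 205.5, Station 2 56.4, Station 3 182.3 → max 205.5 km
Only Candidate D has all residuals ≈ 0.

Candidate D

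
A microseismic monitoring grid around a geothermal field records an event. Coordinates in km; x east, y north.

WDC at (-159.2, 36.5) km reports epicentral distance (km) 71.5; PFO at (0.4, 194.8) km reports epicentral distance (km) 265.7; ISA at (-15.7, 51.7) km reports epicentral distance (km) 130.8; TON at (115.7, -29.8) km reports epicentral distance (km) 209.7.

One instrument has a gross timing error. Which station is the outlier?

Solve using three stations at a time. Using PFO, ISA, TON (subtract circle equations pairwise → linear system) gives (x, y) ≈ (-92.6, -54.1).
Distances from that point to each station vs reported:
  WDC: calculated 112.5 vs reported 71.5 → residual 41.0 km
  PFO: calculated 265.7 vs reported 265.7 → residual 0.0 km
  ISA: calculated 130.8 vs reported 130.8 → residual 0.0 km
  TON: calculated 209.7 vs reported 209.7 → residual 0.0 km
PFO, ISA, TON are mutually consistent (residuals ≈ 0); WDC is off by 41.0 km.

WDC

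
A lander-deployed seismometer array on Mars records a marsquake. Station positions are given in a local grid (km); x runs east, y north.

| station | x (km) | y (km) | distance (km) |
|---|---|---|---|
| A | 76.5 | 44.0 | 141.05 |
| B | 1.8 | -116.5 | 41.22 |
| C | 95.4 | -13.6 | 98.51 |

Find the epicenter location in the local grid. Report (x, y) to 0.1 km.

x ≈ 33.7 km, y ≈ -90.4 km

Circle about each station: (x − 76.5)² + (y − 44.0)² = 141.05²; (x − 1.8)² + (y + 116.5)² = 41.22²; (x − 95.4)² + (y + 13.6)² = 98.51².
Subtracting the A equation from the B and C equations removes the quadratic terms:
-149.4 x − 321.0 y = 23983.25
37.8 x − 115.2 y = 11688.75
Solving the 2×2 system: x ≈ 33.7, y ≈ -90.4 km.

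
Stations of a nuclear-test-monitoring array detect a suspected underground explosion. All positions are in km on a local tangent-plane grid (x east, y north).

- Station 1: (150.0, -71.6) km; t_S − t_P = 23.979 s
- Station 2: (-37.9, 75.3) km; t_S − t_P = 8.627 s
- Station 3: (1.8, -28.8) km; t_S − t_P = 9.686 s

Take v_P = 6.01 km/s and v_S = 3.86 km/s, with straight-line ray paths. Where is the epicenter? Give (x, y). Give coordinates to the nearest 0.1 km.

Distance from S−P lag: d = Δt · v_P v_S / (v_P − v_S) = Δt · (6.01·3.86)/(6.01−3.86) ≈ 10.7900·Δt.
So d_Station 1 = 258.73, d_Station 2 = 93.09, d_Station 3 = 104.51 km.
Circle about each station: (x − 150.0)² + (y + 71.6)² = 258.73²; (x + 37.9)² + (y − 75.3)² = 93.09²; (x − 1.8)² + (y + 28.8)² = 104.51².
Subtracting the Station 1 equation from the Station 2 and Station 3 equations removes the quadratic terms:
-375.8 x + 293.8 y = 37755.40
-296.4 x + 85.6 y = 29224.99
Solving the 2×2 system: x ≈ -97.5, y ≈ 3.8 km.

-97.5 km east, 3.8 km north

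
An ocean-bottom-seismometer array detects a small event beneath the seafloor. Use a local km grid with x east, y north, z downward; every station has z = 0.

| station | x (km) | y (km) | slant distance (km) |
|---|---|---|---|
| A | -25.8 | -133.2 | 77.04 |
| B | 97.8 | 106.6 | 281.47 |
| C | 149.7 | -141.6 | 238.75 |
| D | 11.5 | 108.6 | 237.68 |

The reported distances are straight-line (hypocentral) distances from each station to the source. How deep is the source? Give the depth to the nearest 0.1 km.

44.7 km

Each station gives a sphere (x−x_i)² + (y−y_i)² + z² = d_i² (stations at z=0).
Subtracting the A sphere from B and C: z² cancels, leaving linear equations in x and y:
247.2 x + 479.6 y = -70769.68
351.0 x − 16.8 y = -27013.63
Solving: x ≈ -82.002, y ≈ -105.294 km (keep extra digits for the depth step; rounded: -82.0, -105.3).
Then from the A sphere: z² = 77.04² − (x + 25.8)² − (y + 133.2)² with x = -82.002, y = -105.294, so z ≈ 44.696 ≈ 44.7 km.
Check against D (with the unrounded solution): distance 237.68 ≈ 237.68 km. ✓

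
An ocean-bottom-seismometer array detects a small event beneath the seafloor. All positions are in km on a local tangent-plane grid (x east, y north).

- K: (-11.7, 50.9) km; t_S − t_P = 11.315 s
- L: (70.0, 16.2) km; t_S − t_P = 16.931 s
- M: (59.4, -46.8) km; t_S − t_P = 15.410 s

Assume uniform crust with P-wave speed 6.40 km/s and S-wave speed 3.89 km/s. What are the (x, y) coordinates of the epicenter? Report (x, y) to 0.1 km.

(-92.2, -27.3)

Distance from S−P lag: d = Δt · v_P v_S / (v_P − v_S) = Δt · (6.40·3.89)/(6.40−3.89) ≈ 9.9187·Δt.
So d_K = 112.23, d_L = 167.93, d_M = 152.85 km.
Circle about each station: (x + 11.7)² + (y − 50.9)² = 112.23²; (x − 70.0)² + (y − 16.2)² = 167.93²; (x − 59.4)² + (y + 46.8)² = 152.85².
Subtracting the K equation from the L and M equations removes the quadratic terms:
163.4 x − 69.4 y = -13170.17
142.2 x − 195.4 y = -7776.65
Solving the 2×2 system: x ≈ -92.2, y ≈ -27.3 km.
Check against K (with the unrounded x, y): √((x + 11.7)²+(y − 50.9)²) = 112.22 ≈ 112.23 km. ✓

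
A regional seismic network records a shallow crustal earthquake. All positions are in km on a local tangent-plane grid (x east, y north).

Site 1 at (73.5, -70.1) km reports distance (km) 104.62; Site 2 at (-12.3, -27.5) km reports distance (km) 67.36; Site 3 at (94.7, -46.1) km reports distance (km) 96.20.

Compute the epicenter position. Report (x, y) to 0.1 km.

(29.9, 25.0)

Circle about each station: (x − 73.5)² + (y + 70.1)² = 104.62²; (x + 12.3)² + (y + 27.5)² = 67.36²; (x − 94.7)² + (y + 46.1)² = 96.20².
Subtracting the Site 1 equation from the Site 2 and Site 3 equations removes the quadratic terms:
-171.6 x + 85.2 y = -3000.75
42.4 x + 48.0 y = 2467.94
Solving the 2×2 system: x ≈ 29.9, y ≈ 25.0 km.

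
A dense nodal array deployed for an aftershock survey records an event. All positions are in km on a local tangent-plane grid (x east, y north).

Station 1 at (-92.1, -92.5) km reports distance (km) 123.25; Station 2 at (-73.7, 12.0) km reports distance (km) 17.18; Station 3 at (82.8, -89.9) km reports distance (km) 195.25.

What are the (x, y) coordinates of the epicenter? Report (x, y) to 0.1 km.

Circle about each station: (x + 92.1)² + (y + 92.5)² = 123.25²; (x + 73.7)² + (y − 12.0)² = 17.18²; (x − 82.8)² + (y + 89.9)² = 195.25².
Subtracting pairs of circle equations eliminates x²+y² and gives linear equations (the radical axes):
36.8 x + 209.0 y = 3432.44
349.8 x + 5.2 y = -25032.81
Solving the 2×2 system: x ≈ -72.0, y ≈ 29.1 km.
Check against Station 1 (with the unrounded x, y): √((x + 92.1)²+(y + 92.5)²) = 123.25 ≈ 123.25 km. ✓

(-72.0, 29.1)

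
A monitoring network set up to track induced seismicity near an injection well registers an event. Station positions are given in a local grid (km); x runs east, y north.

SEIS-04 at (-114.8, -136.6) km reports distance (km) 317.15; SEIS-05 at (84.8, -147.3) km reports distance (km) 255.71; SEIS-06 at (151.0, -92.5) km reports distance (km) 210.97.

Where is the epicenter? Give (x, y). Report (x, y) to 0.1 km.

86.6 km east, 108.4 km north

Circle about each station: (x + 114.8)² + (y + 136.6)² = 317.15²; (x − 84.8)² + (y + 147.3)² = 255.71²; (x − 151.0)² + (y + 92.5)² = 210.97².
Subtracting the SEIS-04 equation from the SEIS-05 and SEIS-06 equations removes the quadratic terms:
399.2 x − 21.4 y = 32246.25
531.6 x + 88.2 y = 55594.43
Solving the 2×2 system: x ≈ 86.6, y ≈ 108.4 km.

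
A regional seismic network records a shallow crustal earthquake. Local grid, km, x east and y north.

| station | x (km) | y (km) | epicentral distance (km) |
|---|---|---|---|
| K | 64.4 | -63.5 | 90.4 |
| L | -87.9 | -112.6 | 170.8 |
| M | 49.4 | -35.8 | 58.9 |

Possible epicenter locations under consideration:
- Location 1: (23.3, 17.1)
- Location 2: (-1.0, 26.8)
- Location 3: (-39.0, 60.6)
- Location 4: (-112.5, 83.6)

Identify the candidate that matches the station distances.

Location 1

For each candidate, compare |candidate − station| to the reported distance:
Location 1: residuals K 0.1, L 0.0, M 0.1 → max 0.1 km
Location 2: residuals K 21.1, L 6.5, M 21.5 → max 21.5 km
Location 3: residuals K 71.1, L 9.2, M 71.9 → max 71.9 km
Location 4: residuals K 139.7, L 26.9, M 142.3 → max 142.3 km
Only Location 1 has all residuals ≈ 0.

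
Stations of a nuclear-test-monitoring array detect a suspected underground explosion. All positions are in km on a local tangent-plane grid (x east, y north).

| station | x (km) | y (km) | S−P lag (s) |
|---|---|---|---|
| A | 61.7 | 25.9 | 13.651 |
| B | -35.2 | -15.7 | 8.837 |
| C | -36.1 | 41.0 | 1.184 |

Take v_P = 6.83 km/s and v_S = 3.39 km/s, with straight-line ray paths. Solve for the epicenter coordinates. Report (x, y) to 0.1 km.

(-28.5, 43.4)

Distance from S−P lag: d = Δt · v_P v_S / (v_P − v_S) = Δt · (6.83·3.39)/(6.83−3.39) ≈ 6.7307·Δt.
So d_A = 91.88, d_B = 59.48, d_C = 7.97 km.
Circle about each station: (x − 61.7)² + (y − 25.9)² = 91.88²; (x + 35.2)² + (y + 15.7)² = 59.48²; (x + 36.1)² + (y − 41.0)² = 7.97².
Subtracting pairs of circle equations eliminates x²+y² and gives linear equations (the radical axes):
-193.8 x − 83.2 y = 1911.89
-195.6 x + 30.2 y = 6884.92
Solving the 2×2 system: x ≈ -28.5, y ≈ 43.4 km.
Check against A (with the unrounded x, y): √((x − 61.7)²+(y − 25.9)²) = 91.88 ≈ 91.88 km. ✓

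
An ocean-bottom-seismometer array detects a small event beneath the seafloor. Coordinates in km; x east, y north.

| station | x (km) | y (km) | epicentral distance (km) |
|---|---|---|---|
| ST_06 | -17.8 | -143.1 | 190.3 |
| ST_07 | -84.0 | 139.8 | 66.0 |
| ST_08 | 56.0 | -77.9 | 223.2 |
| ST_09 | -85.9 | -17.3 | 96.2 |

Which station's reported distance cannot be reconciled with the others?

Solve using three stations at a time. Using ST_07, ST_08, ST_09 (subtract circle equations pairwise → linear system) gives (x, y) ≈ (-104.6, 77.1).
Distances from that point to each station vs reported:
  ST_06: calculated 236.7 vs reported 190.3 → residual 46.4 km
  ST_07: calculated 66.0 vs reported 66.0 → residual 0.0 km
  ST_08: calculated 223.2 vs reported 223.2 → residual 0.0 km
  ST_09: calculated 96.2 vs reported 96.2 → residual 0.0 km
ST_07, ST_08, ST_09 are mutually consistent (residuals ≈ 0); ST_06 is off by 46.4 km.

ST_06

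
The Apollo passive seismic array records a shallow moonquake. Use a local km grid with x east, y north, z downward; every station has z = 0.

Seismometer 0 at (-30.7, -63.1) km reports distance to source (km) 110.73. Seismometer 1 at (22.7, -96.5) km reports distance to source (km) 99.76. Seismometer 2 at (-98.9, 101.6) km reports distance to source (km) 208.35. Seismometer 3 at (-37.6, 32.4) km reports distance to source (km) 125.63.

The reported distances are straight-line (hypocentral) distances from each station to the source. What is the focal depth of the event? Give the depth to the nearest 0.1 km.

66.8 km

Each station gives a sphere (x−x_i)² + (y−y_i)² + z² = d_i² (stations at z=0).
Subtracting the Seismometer 0 sphere from Seismometer 1 and Seismometer 2: z² cancels, leaving linear equations in x and y:
106.8 x − 66.8 y = 7212.52
-136.4 x + 329.4 y = -15968.92
Solving: x ≈ 50.217, y ≈ -27.685 km (keep extra digits for the depth step; rounded: 50.2, -27.7).
Then from the Seismometer 0 sphere: z² = 110.73² − (x + 30.7)² − (y + 63.1)² with x = 50.217, y = -27.685, so z ≈ 66.778 ≈ 66.8 km.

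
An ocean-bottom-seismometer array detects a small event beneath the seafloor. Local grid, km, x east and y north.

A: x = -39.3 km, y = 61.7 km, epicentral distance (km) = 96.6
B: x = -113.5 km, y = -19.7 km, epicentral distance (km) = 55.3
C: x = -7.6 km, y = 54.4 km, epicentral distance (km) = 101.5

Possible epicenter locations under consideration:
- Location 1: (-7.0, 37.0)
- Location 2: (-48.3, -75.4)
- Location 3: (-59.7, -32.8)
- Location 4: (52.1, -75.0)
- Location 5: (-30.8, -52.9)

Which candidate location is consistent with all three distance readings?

For each candidate, compare |candidate − station| to the reported distance:
Location 1: residuals A 55.9, B 65.4, C 84.1 → max 84.1 km
Location 2: residuals A 40.8, B 30.5, C 34.5 → max 40.8 km
Location 3: residuals A 0.1, B 0.1, C 0.1 → max 0.1 km
Location 4: residuals A 67.8, B 119.3, C 41.0 → max 119.3 km
Location 5: residuals A 18.3, B 33.8, C 8.3 → max 33.8 km
Only Location 3 has all residuals ≈ 0.

Location 3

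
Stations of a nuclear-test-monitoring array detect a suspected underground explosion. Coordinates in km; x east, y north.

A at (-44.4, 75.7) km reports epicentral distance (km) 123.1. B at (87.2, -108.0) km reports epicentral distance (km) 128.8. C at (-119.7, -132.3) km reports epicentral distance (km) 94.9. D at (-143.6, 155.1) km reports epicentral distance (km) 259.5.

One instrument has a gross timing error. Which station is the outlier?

Solve using three stations at a time. Using B, C, D (subtract circle equations pairwise → linear system) gives (x, y) ≈ (-39.0, -82.4).
Distances from that point to each station vs reported:
  A: calculated 158.2 vs reported 123.1 → residual 35.1 km
  B: calculated 128.8 vs reported 128.8 → residual 0.0 km
  C: calculated 94.9 vs reported 94.9 → residual 0.0 km
  D: calculated 259.5 vs reported 259.5 → residual 0.0 km
B, C, D are mutually consistent (residuals ≈ 0); A is off by 35.1 km.

A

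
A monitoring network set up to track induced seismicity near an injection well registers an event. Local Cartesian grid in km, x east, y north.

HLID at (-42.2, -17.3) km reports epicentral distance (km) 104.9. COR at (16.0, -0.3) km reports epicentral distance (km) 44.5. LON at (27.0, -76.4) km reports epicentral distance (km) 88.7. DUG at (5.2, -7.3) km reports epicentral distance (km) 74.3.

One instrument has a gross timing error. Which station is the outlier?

Solve using three stations at a time. Using HLID, COR, LON (subtract circle equations pairwise → linear system) gives (x, y) ≈ (60.1, 5.9).
Distances from that point to each station vs reported:
  HLID: calculated 104.9 vs reported 104.9 → residual 0.0 km
  COR: calculated 44.6 vs reported 44.5 → residual 0.1 km
  LON: calculated 88.7 vs reported 88.7 → residual 0.0 km
  DUG: calculated 56.5 vs reported 74.3 → residual 17.8 km
HLID, COR, LON are mutually consistent (residuals ≈ 0); DUG is off by 17.8 km.

DUG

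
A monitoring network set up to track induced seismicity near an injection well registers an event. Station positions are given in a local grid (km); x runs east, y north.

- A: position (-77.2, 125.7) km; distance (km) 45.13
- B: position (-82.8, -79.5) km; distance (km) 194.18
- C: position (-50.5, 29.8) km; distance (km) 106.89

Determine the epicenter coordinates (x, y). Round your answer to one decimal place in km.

Circle about each station: (x + 77.2)² + (y − 125.7)² = 45.13²; (x + 82.8)² + (y + 79.5)² = 194.18²; (x + 50.5)² + (y − 29.8)² = 106.89².
Subtracting pairs of circle equations eliminates x²+y² and gives linear equations (the radical axes):
-11.2 x − 410.4 y = -44253.40
53.4 x − 191.8 y = -27710.80
Solving the 2×2 system: x ≈ -119.9, y ≈ 111.1 km.

x ≈ -119.9 km, y ≈ 111.1 km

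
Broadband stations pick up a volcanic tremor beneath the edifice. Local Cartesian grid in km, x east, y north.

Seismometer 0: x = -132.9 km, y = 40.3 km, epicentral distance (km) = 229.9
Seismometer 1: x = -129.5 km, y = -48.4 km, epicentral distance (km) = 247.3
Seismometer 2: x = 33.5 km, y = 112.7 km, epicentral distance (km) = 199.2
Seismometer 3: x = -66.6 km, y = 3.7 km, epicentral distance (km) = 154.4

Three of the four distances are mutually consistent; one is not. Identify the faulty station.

Seismometer 1

Solve using three stations at a time. Using Seismometer 0, Seismometer 2, Seismometer 3 (subtract circle equations pairwise → linear system) gives (x, y) ≈ (60.1, -84.8).
Distances from that point to each station vs reported:
  Seismometer 0: calculated 230.0 vs reported 229.9 → residual 0.1 km
  Seismometer 1: calculated 193.1 vs reported 247.3 → residual 54.2 km
  Seismometer 2: calculated 199.3 vs reported 199.2 → residual 0.1 km
  Seismometer 3: calculated 154.6 vs reported 154.4 → residual 0.2 km
Seismometer 0, Seismometer 2, Seismometer 3 are mutually consistent (residuals ≈ 0); Seismometer 1 is off by 54.2 km.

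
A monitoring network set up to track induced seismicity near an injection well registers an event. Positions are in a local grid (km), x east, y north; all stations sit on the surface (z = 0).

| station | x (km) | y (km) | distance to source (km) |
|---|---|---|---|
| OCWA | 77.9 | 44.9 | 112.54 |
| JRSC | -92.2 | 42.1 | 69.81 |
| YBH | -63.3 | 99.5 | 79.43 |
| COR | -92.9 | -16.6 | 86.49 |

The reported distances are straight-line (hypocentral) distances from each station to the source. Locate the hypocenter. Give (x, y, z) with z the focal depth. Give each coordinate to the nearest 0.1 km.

x ≈ -29.9 km, y ≈ 34.2 km, depth ≈ 30.5 km

Each station gives a sphere (x−x_i)² + (y−y_i)² + z² = d_i² (stations at z=0).
Subtracting the OCWA sphere from JRSC and YBH: z² cancels, leaving linear equations in x and y:
-340.2 x − 5.6 y = 9980.65
-282.4 x + 109.2 y = 12178.85
Solving: x ≈ -29.901, y ≈ 34.203 km (keep extra digits for the depth step; rounded: -29.9, 34.2).
Then from the OCWA sphere: z² = 112.54² − (x − 77.9)² − (y − 44.9)² with x = -29.901, y = 34.203, so z ≈ 30.492 ≈ 30.5 km.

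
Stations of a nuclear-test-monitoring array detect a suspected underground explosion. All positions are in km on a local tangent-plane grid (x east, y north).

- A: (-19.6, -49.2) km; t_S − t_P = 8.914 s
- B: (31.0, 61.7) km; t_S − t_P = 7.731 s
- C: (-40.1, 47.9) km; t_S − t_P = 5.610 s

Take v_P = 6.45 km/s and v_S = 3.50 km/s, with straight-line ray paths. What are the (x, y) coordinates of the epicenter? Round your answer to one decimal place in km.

Distance from S−P lag: d = Δt · v_P v_S / (v_P − v_S) = Δt · (6.45·3.50)/(6.45−3.50) ≈ 7.6525·Δt.
So d_A = 68.21, d_B = 59.16, d_C = 42.93 km.
Circle about each station: (x + 19.6)² + (y + 49.2)² = 68.21²; (x − 31.0)² + (y − 61.7)² = 59.16²; (x + 40.1)² + (y − 47.9)² = 42.93².
Subtracting pairs of circle equations eliminates x²+y² and gives linear equations (the radical axes):
101.2 x + 221.8 y = 3115.79
-41.0 x + 194.2 y = 3907.24
Solving the 2×2 system: x ≈ -9.1, y ≈ 18.2 km.

x ≈ -9.1 km, y ≈ 18.2 km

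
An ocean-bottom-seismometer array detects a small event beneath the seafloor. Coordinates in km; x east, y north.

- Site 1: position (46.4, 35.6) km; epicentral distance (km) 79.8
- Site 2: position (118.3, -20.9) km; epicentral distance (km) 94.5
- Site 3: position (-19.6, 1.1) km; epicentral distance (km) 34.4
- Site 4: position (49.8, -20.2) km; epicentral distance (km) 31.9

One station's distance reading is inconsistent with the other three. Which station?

Site 3

Solve using three stations at a time. Using Site 1, Site 2, Site 4 (subtract circle equations pairwise → linear system) gives (x, y) ≈ (26.1, -41.6).
Distances from that point to each station vs reported:
  Site 1: calculated 79.8 vs reported 79.8 → residual 0.0 km
  Site 2: calculated 94.5 vs reported 94.5 → residual 0.0 km
  Site 3: calculated 62.5 vs reported 34.4 → residual 28.1 km
  Site 4: calculated 31.9 vs reported 31.9 → residual 0.0 km
Site 1, Site 2, Site 4 are mutually consistent (residuals ≈ 0); Site 3 is off by 28.1 km.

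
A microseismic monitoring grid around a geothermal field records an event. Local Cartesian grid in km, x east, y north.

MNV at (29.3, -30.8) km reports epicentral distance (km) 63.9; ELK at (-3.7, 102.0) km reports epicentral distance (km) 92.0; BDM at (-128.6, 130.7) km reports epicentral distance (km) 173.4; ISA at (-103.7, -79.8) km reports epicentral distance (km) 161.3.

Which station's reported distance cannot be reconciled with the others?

ELK

Solve using three stations at a time. Using MNV, BDM, ISA (subtract circle equations pairwise → linear system) gives (x, y) ≈ (13.4, 31.2).
Distances from that point to each station vs reported:
  MNV: calculated 64.0 vs reported 63.9 → residual 0.1 km
  ELK: calculated 72.9 vs reported 92.0 → residual 19.1 km
  BDM: calculated 173.4 vs reported 173.4 → residual 0.0 km
  ISA: calculated 161.3 vs reported 161.3 → residual 0.0 km
MNV, BDM, ISA are mutually consistent (residuals ≈ 0); ELK is off by 19.1 km.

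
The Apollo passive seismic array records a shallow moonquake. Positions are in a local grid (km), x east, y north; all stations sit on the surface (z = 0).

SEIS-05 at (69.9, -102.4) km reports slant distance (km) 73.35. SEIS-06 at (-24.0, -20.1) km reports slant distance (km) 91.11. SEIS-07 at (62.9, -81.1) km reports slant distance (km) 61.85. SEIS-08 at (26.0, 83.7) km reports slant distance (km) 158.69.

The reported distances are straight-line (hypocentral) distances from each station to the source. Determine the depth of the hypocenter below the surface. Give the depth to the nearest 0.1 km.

Each station gives a sphere (x−x_i)² + (y−y_i)² + z² = d_i² (stations at z=0).
Subtracting the SEIS-05 sphere from SEIS-06 and SEIS-07: z² cancels, leaving linear equations in x and y:
-187.8 x + 164.6 y = -17312.57
-14.0 x + 42.6 y = -3283.35
Solving: x ≈ 34.600, y ≈ -65.703 km (keep extra digits for the depth step; rounded: 34.6, -65.7).
Then from the SEIS-05 sphere: z² = 73.35² − (x − 69.9)² − (y + 102.4)² with x = 34.600, y = -65.703, so z ≈ 52.796 ≈ 52.8 km.
Check against SEIS-08 (with the unrounded solution): distance 158.69 ≈ 158.69 km. ✓

52.8 km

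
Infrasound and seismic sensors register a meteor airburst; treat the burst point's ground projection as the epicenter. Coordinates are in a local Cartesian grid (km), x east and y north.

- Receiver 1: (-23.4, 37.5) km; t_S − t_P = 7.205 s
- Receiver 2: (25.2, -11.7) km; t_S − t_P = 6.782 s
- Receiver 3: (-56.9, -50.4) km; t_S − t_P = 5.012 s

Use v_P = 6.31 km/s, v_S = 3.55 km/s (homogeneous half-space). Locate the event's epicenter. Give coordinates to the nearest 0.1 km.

(-29.1, -20.7)

Distance from S−P lag: d = Δt · v_P v_S / (v_P − v_S) = Δt · (6.31·3.55)/(6.31−3.55) ≈ 8.1161·Δt.
So d_Receiver 1 = 58.48, d_Receiver 2 = 55.04, d_Receiver 3 = 40.68 km.
Circle about each station: (x + 23.4)² + (y − 37.5)² = 58.48²; (x − 25.2)² + (y + 11.7)² = 55.04²; (x + 56.9)² + (y + 50.4)² = 40.68².
Subtracting pairs of circle equations eliminates x²+y² and gives linear equations (the radical axes):
97.2 x − 98.4 y = -791.37
-67.0 x − 175.8 y = 5589.01
Solving the 2×2 system: x ≈ -29.1, y ≈ -20.7 km.
Check against Receiver 1 (with the unrounded x, y): √((x + 23.4)²+(y − 37.5)²) = 58.48 ≈ 58.48 km. ✓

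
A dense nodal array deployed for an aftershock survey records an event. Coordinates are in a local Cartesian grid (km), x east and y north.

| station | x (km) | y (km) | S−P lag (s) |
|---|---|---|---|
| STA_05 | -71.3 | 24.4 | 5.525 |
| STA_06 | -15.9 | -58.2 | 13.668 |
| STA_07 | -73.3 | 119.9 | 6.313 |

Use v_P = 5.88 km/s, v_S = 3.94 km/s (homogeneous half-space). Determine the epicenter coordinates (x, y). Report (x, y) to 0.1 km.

Distance from S−P lag: d = Δt · v_P v_S / (v_P − v_S) = Δt · (5.88·3.94)/(5.88−3.94) ≈ 11.9419·Δt.
So d_STA_05 = 65.98, d_STA_06 = 163.22, d_STA_07 = 75.39 km.
Circle about each station: (x + 71.3)² + (y − 24.4)² = 65.98²; (x + 15.9)² + (y + 58.2)² = 163.22²; (x + 73.3)² + (y − 119.9)² = 75.39².
Subtracting the STA_05 equation from the STA_06 and STA_07 equations removes the quadratic terms:
110.8 x − 165.2 y = -24326.41
-4.0 x + 191.0 y = 12739.56
Solving the 2×2 system: x ≈ -124.0, y ≈ 64.1 km.
Check against STA_05 (with the unrounded x, y): √((x + 71.3)²+(y − 24.4)²) = 65.96 ≈ 65.98 km. ✓

x ≈ -124.0 km, y ≈ 64.1 km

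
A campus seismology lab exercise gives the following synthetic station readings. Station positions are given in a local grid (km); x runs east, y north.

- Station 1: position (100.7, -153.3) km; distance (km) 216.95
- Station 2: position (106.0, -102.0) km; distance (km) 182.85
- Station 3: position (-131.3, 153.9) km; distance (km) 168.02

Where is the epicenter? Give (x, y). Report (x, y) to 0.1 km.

Circle about each station: (x − 100.7)² + (y + 153.3)² = 216.95²; (x − 106.0)² + (y + 102.0)² = 182.85²; (x + 131.3)² + (y − 153.9)² = 168.02².
Subtracting the Station 1 equation from the Station 2 and Station 3 equations removes the quadratic terms:
10.6 x + 102.6 y = 1631.80
-464.0 x + 614.4 y = 26120.10
Solving the 2×2 system: x ≈ -31.0, y ≈ 19.1 km.
Check against Station 1 (with the unrounded x, y): √((x − 100.7)²+(y + 153.3)²) = 216.95 ≈ 216.95 km. ✓

x ≈ -31.0 km, y ≈ 19.1 km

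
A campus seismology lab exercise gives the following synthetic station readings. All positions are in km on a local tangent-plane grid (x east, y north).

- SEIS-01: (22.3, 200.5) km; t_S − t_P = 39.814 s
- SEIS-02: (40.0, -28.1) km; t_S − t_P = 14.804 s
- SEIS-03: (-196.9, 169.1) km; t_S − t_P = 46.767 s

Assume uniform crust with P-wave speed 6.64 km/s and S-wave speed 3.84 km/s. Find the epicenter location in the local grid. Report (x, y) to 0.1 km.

(75.7, -158.1)

Distance from S−P lag: d = Δt · v_P v_S / (v_P − v_S) = Δt · (6.64·3.84)/(6.64−3.84) ≈ 9.1063·Δt.
So d_SEIS-01 = 362.56, d_SEIS-02 = 134.81, d_SEIS-03 = 425.87 km.
Circle about each station: (x − 22.3)² + (y − 200.5)² = 362.56²; (x − 40.0)² + (y + 28.1)² = 134.81²; (x + 196.9)² + (y − 169.1)² = 425.87².
Subtracting the SEIS-01 equation from the SEIS-02 and SEIS-03 equations removes the quadratic terms:
35.4 x − 457.2 y = 74968.09
-438.4 x − 62.8 y = -23248.62
Solving the 2×2 system: x ≈ 75.7, y ≈ -158.1 km.
Check against SEIS-01 (with the unrounded x, y): √((x − 22.3)²+(y − 200.5)²) = 362.56 ≈ 362.56 km. ✓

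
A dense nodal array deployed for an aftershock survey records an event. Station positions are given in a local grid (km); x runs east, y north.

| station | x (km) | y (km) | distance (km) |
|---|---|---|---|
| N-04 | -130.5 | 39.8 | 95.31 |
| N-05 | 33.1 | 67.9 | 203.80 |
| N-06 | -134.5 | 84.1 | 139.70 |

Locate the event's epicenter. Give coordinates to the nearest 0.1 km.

-129.1 km east, -55.5 km north

Circle about each station: (x + 130.5)² + (y − 39.8)² = 95.31²; (x − 33.1)² + (y − 67.9)² = 203.80²; (x + 134.5)² + (y − 84.1)² = 139.70².
Subtracting pairs of circle equations eliminates x²+y² and gives linear equations (the radical axes):
327.2 x + 56.2 y = -45358.71
-8.0 x + 88.6 y = -3883.32
Solving the 2×2 system: x ≈ -129.1, y ≈ -55.5 km.
Check against N-04 (with the unrounded x, y): √((x + 130.5)²+(y − 39.8)²) = 95.30 ≈ 95.31 km. ✓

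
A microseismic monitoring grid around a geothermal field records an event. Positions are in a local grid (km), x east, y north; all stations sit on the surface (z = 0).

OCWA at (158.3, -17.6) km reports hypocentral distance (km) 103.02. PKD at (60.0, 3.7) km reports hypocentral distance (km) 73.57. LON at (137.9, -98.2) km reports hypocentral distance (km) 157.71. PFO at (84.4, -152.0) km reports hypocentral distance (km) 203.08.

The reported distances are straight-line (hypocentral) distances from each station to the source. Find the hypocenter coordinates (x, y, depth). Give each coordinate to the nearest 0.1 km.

(93.8, 44.3, 51.2)

Each station gives a sphere (x−x_i)² + (y−y_i)² + z² = d_i² (stations at z=0).
Subtracting the OCWA sphere from PKD and LON: z² cancels, leaving linear equations in x and y:
-196.6 x + 42.6 y = -16554.38
-40.8 x − 161.2 y = -10968.32
Solving: x ≈ 93.802, y ≈ 44.300 km (keep extra digits for the depth step; rounded: 93.8, 44.3).
Then from the OCWA sphere: z² = 103.02² − (x − 158.3)² − (y + 17.6)² with x = 93.802, y = 44.300, so z ≈ 51.201 ≈ 51.2 km.
Check against PFO (with the unrounded solution): distance 203.09 ≈ 203.08 km. ✓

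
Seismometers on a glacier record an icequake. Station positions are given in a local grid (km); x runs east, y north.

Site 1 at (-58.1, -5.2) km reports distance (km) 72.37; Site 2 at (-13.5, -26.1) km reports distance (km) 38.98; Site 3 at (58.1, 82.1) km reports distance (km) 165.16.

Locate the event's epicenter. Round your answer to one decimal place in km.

Circle about each station: (x + 58.1)² + (y + 5.2)² = 72.37²; (x + 13.5)² + (y + 26.1)² = 38.98²; (x − 58.1)² + (y − 82.1)² = 165.16².
Subtracting the Site 1 equation from the Site 2 and Site 3 equations removes the quadratic terms:
89.2 x − 41.8 y = 1178.79
232.4 x + 174.6 y = -15327.04
Solving the 2×2 system: x ≈ -17.2, y ≈ -64.9 km.

(-17.2, -64.9)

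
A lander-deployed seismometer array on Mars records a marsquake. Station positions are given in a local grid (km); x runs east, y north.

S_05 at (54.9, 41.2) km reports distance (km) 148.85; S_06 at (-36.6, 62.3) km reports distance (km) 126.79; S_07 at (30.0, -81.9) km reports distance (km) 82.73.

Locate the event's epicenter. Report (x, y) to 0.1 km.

Circle about each station: (x − 54.9)² + (y − 41.2)² = 148.85²; (x + 36.6)² + (y − 62.3)² = 126.79²; (x − 30.0)² + (y + 81.9)² = 82.73².
Subtracting pairs of circle equations eliminates x²+y² and gives linear equations (the radical axes):
-183.0 x + 42.2 y = 6590.02
-49.8 x − 246.2 y = 18208.23
Solving the 2×2 system: x ≈ -50.7, y ≈ -63.7 km.

x ≈ -50.7 km, y ≈ -63.7 km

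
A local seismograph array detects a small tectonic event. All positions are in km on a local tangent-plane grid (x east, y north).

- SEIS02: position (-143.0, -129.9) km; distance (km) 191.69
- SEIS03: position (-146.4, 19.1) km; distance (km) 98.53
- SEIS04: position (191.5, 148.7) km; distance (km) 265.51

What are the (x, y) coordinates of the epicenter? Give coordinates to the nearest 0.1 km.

(-49.6, 37.5)

Circle about each station: (x + 143.0)² + (y + 129.9)² = 191.69²; (x + 146.4)² + (y − 19.1)² = 98.53²; (x − 191.5)² + (y − 148.7)² = 265.51².
Subtracting pairs of circle equations eliminates x²+y² and gives linear equations (the radical axes):
-6.8 x + 298.0 y = 11511.66
669.0 x + 557.2 y = -12289.57
Solving the 2×2 system: x ≈ -49.6, y ≈ 37.5 km.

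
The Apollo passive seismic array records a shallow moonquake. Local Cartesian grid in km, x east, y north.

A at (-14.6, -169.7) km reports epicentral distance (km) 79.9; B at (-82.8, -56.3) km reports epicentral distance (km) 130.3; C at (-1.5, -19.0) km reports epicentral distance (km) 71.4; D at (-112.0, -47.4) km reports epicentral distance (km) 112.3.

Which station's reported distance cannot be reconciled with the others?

Solve using three stations at a time. Using A, C, D (subtract circle equations pairwise → linear system) gives (x, y) ≈ (-8.1, -90.1).
Distances from that point to each station vs reported:
  A: calculated 79.9 vs reported 79.9 → residual 0.0 km
  B: calculated 81.9 vs reported 130.3 → residual 48.4 km
  C: calculated 71.4 vs reported 71.4 → residual 0.0 km
  D: calculated 112.3 vs reported 112.3 → residual 0.0 km
A, C, D are mutually consistent (residuals ≈ 0); B is off by 48.4 km.

B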